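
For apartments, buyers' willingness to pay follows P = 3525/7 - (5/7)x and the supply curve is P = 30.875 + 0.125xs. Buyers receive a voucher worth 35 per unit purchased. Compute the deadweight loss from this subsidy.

Deadweight loss = 34300/47

Pre-subsidy: 3525/7 - (5/7)x = 30.875 + 0.125x gives x* = 26471/47 and P* = 4760/47.
With the rebate, buyers effectively pay Pb = Ps − 35, where Ps is the price sellers receive.
On the curves, Pb = 3525/7 - (5/7)x and Ps = 30.875 + 0.125x; the wedge Ps − Pb = 35 gives 30.875 + 0.125x − (3525/7 - (5/7)x) = 35, so x' = 28431/47.
Then Pb = 3525/7 − (5/7)·(28431/47) = 3360/47 and Ps = 30.875 + 0.125·(28431/47) = 5005/47.
The subsidy expands output by 28431/47 − 26471/47 = 1960/47 past the efficient level; on those units the gap between marginal cost and willingness to pay runs from 0 up to 35.
DWL = ½ × 35 × 1960/47 = 34300/47.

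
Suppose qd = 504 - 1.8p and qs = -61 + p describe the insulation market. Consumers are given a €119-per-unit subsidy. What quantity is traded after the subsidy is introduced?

q' = 1521/7

Pre-subsidy: 504 - 1.8p = -61 + p gives p* = 2825/14, q* = 1971/14.
With the rebate, buyers effectively pay pb = ps − 119, where ps is the price sellers receive.
Demand in terms of ps becomes qd = 504 − 1.8(ps − 119) = 718.2 - 1.8ps. Setting this equal to supply: 718.2 - 1.8ps = -61 + ps, so ps = 1948/7.
Buyers pay pb = 1948/7 − 119 = 1115/7; q' = -61 + 1·(1948/7) = 1521/7.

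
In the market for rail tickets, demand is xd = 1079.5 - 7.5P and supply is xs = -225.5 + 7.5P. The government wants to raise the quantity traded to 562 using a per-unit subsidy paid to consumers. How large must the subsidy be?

Required subsidy s = 36 per unit

At x = 562, invert demand for the buyer price: Pb = (1079.5 − 562)/7.5 = 69; invert supply for the seller price: Ps = (562 − (-225.5))/7.5 = 105.
The subsidy must fill the gap: s = Ps − Pb = 105 − 69 = 36.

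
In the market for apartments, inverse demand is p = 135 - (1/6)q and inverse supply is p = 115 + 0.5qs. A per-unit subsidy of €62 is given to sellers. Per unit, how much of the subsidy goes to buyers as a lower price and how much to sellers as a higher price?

Pre-subsidy: 135 - (1/6)q = 115 + 0.5q gives q* = 30 and p* = 130.
With the subsidy, sellers receive ps = pb + 62 for each unit, where pb is the price buyers pay.
On the curves, pb = 135 - (1/6)q and ps = 115 + 0.5q; the wedge ps − pb = 62 gives 115 + 0.5q − (135 - (1/6)q) = 62, so q' = 123.
Then pb = 135 − (1/6)·123 = 114.5 and ps = 115 + 0.5·123 = 176.5.
Buyers' price falls by p* − pb = 130 − 114.5 = 15.5; sellers' price rises by ps − p* = 176.5 − 130 = 46.5.

Buyers gain €15.5 per unit; sellers gain €46.5 per unit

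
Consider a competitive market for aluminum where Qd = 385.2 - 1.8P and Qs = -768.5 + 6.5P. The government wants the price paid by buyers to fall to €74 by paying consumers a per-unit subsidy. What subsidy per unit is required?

At a buyer price of 74, quantity demanded is 385.2 − 1.8·74 = 252.
Sellers supply 252 only when they receive Ps with -768.5 + 6.5·Ps = 252, i.e. Ps = 157.
s = Ps − Pb = 157 − 74 = 83.

Required subsidy s = €83 per unit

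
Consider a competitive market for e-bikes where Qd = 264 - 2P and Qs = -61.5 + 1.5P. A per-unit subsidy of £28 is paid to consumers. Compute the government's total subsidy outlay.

Pre-subsidy: 264 - 2P = -61.5 + 1.5P gives P* = 93, Q* = 78.
With the rebate, buyers effectively pay Pb = Ps − 28, where Ps is the price sellers receive.
Demand in terms of Ps becomes Qd = 264 − 2(Ps − 28) = 320 - 2Ps. Setting this equal to supply: 320 - 2Ps = -61.5 + 1.5Ps, so Ps = 109.
Buyers pay Pb = 109 − 28 = 81; Q' = -61.5 + 1.5·109 = 102.
Government outlay = subsidy × quantity = 28 × 102 = 2856.

Government cost = £2856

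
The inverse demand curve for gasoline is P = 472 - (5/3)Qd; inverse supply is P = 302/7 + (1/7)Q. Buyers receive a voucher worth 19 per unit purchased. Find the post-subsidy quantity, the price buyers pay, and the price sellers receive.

Q' = 247.5; buyers pay 59.5; sellers receive 78.5

Pre-subsidy: 472 - (5/3)Q = 302/7 + (1/7)Q gives Q* = 237 and P* = 77.
With the rebate, buyers effectively pay Pb = Ps − 19, where Ps is the price sellers receive.
On the curves, Pb = 472 - (5/3)Q and Ps = 302/7 + (1/7)Q; the wedge Ps − Pb = 19 gives 302/7 + (1/7)Q − (472 - (5/3)Q) = 19, so Q' = 247.5.
Then Pb = 472 − (5/3)·247.5 = 59.5 and Ps = 302/7 + (1/7)·247.5 = 78.5.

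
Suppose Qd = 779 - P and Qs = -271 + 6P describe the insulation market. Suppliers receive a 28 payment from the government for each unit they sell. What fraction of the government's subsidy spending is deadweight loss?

Pre-subsidy: 779 - P = -271 + 6P gives P* = 150, Q* = 629.
With the subsidy, sellers receive Ps = Pb + 28 for each unit, where Pb is the price buyers pay.
Supply in terms of Pb becomes Qs = -271 + 6(Pb + 28) = -103 + 6Pb. Setting this equal to demand: 779 - Pb = -103 + 6Pb, so Pb = 126.
Sellers receive Ps = 126 + 28 = 154; Q' = 779 − 1·126 = 653.
ΔCS = ½(629 + 653)(150 − 126) = 15384; ΔPS = ½(629 + 653)(154 − 150) = 2564.
Government spending = 28 × 653 = 18284.
DWL = ½ × 28 × (653 − 629) = 336; fraction = 336 / 18284 = 12/653.

DWL / government spending = 12/653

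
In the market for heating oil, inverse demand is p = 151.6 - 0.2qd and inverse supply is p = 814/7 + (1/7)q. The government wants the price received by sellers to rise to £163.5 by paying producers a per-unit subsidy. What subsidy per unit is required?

At a seller price of 163.5, quantity supplied is -814 + 7·163.5 = 330.5.
Buyers absorb 330.5 only when they pay pb = 151.6 − 0.2·330.5 = 85.5.
s = ps − pb = 163.5 − 85.5 = 78.

Required subsidy s = £78 per unit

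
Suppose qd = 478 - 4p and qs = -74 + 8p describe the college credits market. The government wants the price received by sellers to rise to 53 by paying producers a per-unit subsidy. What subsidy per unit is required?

Required subsidy s = 21 per unit

At a seller price of 53, quantity supplied is -74 + 8·53 = 350.
Buyers absorb 350 only when they pay pb with 478 − 4·pb = 350, i.e. pb = 32.
s = ps − pb = 53 − 32 = 21.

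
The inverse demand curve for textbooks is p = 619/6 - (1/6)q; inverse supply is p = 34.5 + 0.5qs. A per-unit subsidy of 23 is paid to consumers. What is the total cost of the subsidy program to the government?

Government cost = 3162.5

Pre-subsidy: 619/6 - (1/6)q = 34.5 + 0.5q gives q* = 103 and p* = 86.
With the rebate, buyers effectively pay pb = ps − 23, where ps is the price sellers receive.
On the curves, pb = 619/6 - (1/6)q and ps = 34.5 + 0.5q; the wedge ps − pb = 23 gives 34.5 + 0.5q − (619/6 - (1/6)q) = 23, so q' = 137.5.
Then pb = 619/6 − (1/6)·137.5 = 80.25 and ps = 34.5 + 0.5·137.5 = 103.25.
Government outlay = subsidy × quantity = 23 × 137.5 = 3162.5.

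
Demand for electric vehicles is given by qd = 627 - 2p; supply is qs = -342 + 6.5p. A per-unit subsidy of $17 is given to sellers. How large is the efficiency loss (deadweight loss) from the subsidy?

Deadweight loss = $221

Pre-subsidy: 627 - 2p = -342 + 6.5p gives p* = 114, q* = 399.
With the subsidy, sellers receive ps = pb + 17 for each unit, where pb is the price buyers pay.
Supply in terms of pb becomes qs = -342 + 6.5(pb + 17) = -231.5 + 6.5pb. Setting this equal to demand: 627 - 2pb = -231.5 + 6.5pb, so pb = 101.
Sellers receive ps = 101 + 17 = 118; q' = 627 − 2·101 = 425.
The subsidy expands output by 425 − 399 = 26 past the efficient level; on those units the gap between marginal cost and willingness to pay runs from 0 up to 17.
DWL = ½ × 17 × 26 = 221.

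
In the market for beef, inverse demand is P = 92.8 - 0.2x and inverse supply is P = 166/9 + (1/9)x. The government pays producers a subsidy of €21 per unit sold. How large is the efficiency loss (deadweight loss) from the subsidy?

Deadweight loss = €708.75

Pre-subsidy: 92.8 - 0.2x = 166/9 + (1/9)x gives x* = 239 and P* = 45.
With the subsidy, sellers receive Ps = Pb + 21 for each unit, where Pb is the price buyers pay.
On the curves, Pb = 92.8 - 0.2x and Ps = 166/9 + (1/9)x; the wedge Ps − Pb = 21 gives 166/9 + (1/9)x − (92.8 - 0.2x) = 21, so x' = 306.5.
Then Pb = 92.8 − 0.2·306.5 = 31.5 and Ps = 166/9 + (1/9)·306.5 = 52.5.
The subsidy expands output by 306.5 − 239 = 67.5 past the efficient level; on those units the gap between marginal cost and willingness to pay runs from 0 up to 21.
DWL = ½ × 21 × 67.5 = 708.75.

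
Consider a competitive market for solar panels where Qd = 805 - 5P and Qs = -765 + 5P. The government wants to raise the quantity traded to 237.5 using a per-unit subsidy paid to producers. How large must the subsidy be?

Required subsidy s = 87 per unit

At Q = 237.5, invert demand for the buyer price: Pb = (805 − 237.5)/5 = 113.5; invert supply for the seller price: Ps = (237.5 − (-765))/5 = 200.5.
The subsidy must fill the gap: s = Ps − Pb = 200.5 − 113.5 = 87.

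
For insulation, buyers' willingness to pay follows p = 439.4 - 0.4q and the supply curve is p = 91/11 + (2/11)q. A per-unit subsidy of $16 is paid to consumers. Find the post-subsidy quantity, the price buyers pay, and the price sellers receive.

Pre-subsidy: 439.4 - 0.4q = 91/11 + (2/11)q gives q* = 741 and p* = 143.
With the rebate, buyers effectively pay pb = ps − 16, where ps is the price sellers receive.
On the curves, pb = 439.4 - 0.4q and ps = 91/11 + (2/11)q; the wedge ps − pb = 16 gives 91/11 + (2/11)q − (439.4 - 0.4q) = 16, so q' = 768.5.
Then pb = 439.4 − 0.4·768.5 = 132 and ps = 91/11 + (2/11)·768.5 = 148.

q' = 768.5; buyers pay $132; sellers receive $148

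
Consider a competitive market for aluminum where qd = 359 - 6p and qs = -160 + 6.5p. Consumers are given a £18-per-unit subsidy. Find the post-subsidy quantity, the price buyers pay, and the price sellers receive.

Pre-subsidy: 359 - 6p = -160 + 6.5p gives p* = 41.52, q* = 109.88.
With the rebate, buyers effectively pay pb = ps − 18, where ps is the price sellers receive.
Demand in terms of ps becomes qd = 359 − 6(ps − 18) = 467 - 6ps. Setting this equal to supply: 467 - 6ps = -160 + 6.5ps, so ps = 50.16.
Buyers pay pb = 50.16 − 18 = 32.16; q' = -160 + 6.5·50.16 = 166.04.

q' = 166.04; buyers pay £32.16; sellers receive £50.16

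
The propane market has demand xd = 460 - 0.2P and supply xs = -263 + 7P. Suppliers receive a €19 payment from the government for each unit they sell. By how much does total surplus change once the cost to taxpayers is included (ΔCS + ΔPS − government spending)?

Net change in total surplus = -2527/72

Pre-subsidy: 460 - 0.2P = -263 + 7P gives P* = 1205/12, x* = 5279/12.
With the subsidy, sellers receive Ps = Pb + 19 for each unit, where Pb is the price buyers pay.
Supply in terms of Pb becomes xs = -263 + 7(Pb + 19) = -130 + 7Pb. Setting this equal to demand: 460 - 0.2Pb = -130 + 7Pb, so Pb = 1475/18.
Sellers receive Ps = 1475/18 + 19 = 1817/18; x' = 460 − 0.2·(1475/18) = 7985/18.
ΔCS = ½(5279/12 + 7985/18)(1205/12 − 1475/18) = 21151655/2592; ΔPS = ½(5279/12 + 7985/18)(1817/18 − 1205/12) = 604333/2592.
Government spending = 19 × 7985/18 = 151715/18.
Net change = 21151655/2592 + 604333/2592 − 151715/18 = -2527/72. The loss equals the DWL triangle ½·19·133/36.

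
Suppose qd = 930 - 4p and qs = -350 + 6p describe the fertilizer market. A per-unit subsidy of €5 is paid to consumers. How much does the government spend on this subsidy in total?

Pre-subsidy: 930 - 4p = -350 + 6p gives p* = 128, q* = 418.
With the rebate, buyers effectively pay pb = ps − 5, where ps is the price sellers receive.
Demand in terms of ps becomes qd = 930 − 4(ps − 5) = 950 - 4ps. Setting this equal to supply: 950 - 4ps = -350 + 6ps, so ps = 130.
Buyers pay pb = 130 − 5 = 125; q' = -350 + 6·130 = 430.
Government outlay = subsidy × quantity = 5 × 430 = 2150.

Government cost = €2150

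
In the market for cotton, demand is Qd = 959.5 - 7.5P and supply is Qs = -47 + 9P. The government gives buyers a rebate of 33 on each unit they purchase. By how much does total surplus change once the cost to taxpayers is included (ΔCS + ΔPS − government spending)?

Net change in total surplus = -2227.5

Pre-subsidy: 959.5 - 7.5P = -47 + 9P gives P* = 61, Q* = 502.
With the rebate, buyers effectively pay Pb = Ps − 33, where Ps is the price sellers receive.
Demand in terms of Ps becomes Qd = 959.5 − 7.5(Ps − 33) = 1207 - 7.5Ps. Setting this equal to supply: 1207 - 7.5Ps = -47 + 9Ps, so Ps = 76.
Buyers pay Pb = 76 − 33 = 43; Q' = -47 + 9·76 = 637.
ΔCS = ½(502 + 637)(61 − 43) = 10251; ΔPS = ½(502 + 637)(76 − 61) = 8542.5.
Government spending = 33 × 637 = 21021.
Net change = 10251 + 8542.5 − 21021 = -2227.5. The loss equals the DWL triangle ½·33·135.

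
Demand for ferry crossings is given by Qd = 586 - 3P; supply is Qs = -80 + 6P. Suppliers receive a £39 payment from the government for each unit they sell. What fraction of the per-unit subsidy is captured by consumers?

Consumer share = 2/3

Pre-subsidy: 586 - 3P = -80 + 6P gives P* = 74, Q* = 364.
With the subsidy, sellers receive Ps = Pb + 39 for each unit, where Pb is the price buyers pay.
Supply in terms of Pb becomes Qs = -80 + 6(Pb + 39) = 154 + 6Pb. Setting this equal to demand: 586 - 3Pb = 154 + 6Pb, so Pb = 48.
Sellers receive Ps = 48 + 39 = 87; Q' = 586 − 3·48 = 442.
Buyers' price falls by P* − Pb = 74 − 48 = 26; sellers' price rises by Ps − P* = 87 − 74 = 13.
So consumers capture 26/39 = 2/3 of each unit of subsidy.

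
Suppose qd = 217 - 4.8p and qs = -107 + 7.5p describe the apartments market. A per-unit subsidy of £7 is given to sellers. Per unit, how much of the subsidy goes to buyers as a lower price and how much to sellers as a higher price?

Buyers gain 175/41 per unit; sellers gain 112/41 per unit

Pre-subsidy: 217 - 4.8p = -107 + 7.5p gives p* = 1080/41, q* = 3713/41.
With the subsidy, sellers receive ps = pb + 7 for each unit, where pb is the price buyers pay.
Supply in terms of pb becomes qs = -107 + 7.5(pb + 7) = -54.5 + 7.5pb. Setting this equal to demand: 217 - 4.8pb = -54.5 + 7.5pb, so pb = 905/41.
Sellers receive ps = 905/41 + 7 = 1192/41; q' = 217 − 4.8·(905/41) = 4553/41.
Buyers' price falls by p* − pb = 1080/41 − 905/41 = 175/41; sellers' price rises by ps − p* = 1192/41 − 1080/41 = 112/41.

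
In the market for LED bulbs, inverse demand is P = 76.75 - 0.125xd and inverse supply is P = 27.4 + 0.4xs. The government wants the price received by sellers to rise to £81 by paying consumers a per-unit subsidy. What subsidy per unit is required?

Required subsidy s = £21 per unit

At a seller price of 81, quantity supplied is -68.5 + 2.5·81 = 134.
Buyers absorb 134 only when they pay Pb = 76.75 − 0.125·134 = 60.
s = Ps − Pb = 81 − 60 = 21.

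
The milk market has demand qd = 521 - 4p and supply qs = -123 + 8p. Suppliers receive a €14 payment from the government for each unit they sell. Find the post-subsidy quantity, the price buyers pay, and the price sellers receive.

Pre-subsidy: 521 - 4p = -123 + 8p gives p* = 161/3, q* = 919/3.
With the subsidy, sellers receive ps = pb + 14 for each unit, where pb is the price buyers pay.
Supply in terms of pb becomes qs = -123 + 8(pb + 14) = -11 + 8pb. Setting this equal to demand: 521 - 4pb = -11 + 8pb, so pb = 133/3.
Sellers receive ps = 133/3 + 14 = 175/3; q' = 521 − 4·(133/3) = 1031/3.

q' = 1031/3; buyers pay 133/3; sellers receive 175/3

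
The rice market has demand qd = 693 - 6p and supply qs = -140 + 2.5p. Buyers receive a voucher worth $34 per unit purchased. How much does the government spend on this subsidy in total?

Pre-subsidy: 693 - 6p = -140 + 2.5p gives p* = 98, q* = 105.
With the rebate, buyers effectively pay pb = ps − 34, where ps is the price sellers receive.
Demand in terms of ps becomes qd = 693 − 6(ps − 34) = 897 - 6ps. Setting this equal to supply: 897 - 6ps = -140 + 2.5ps, so ps = 122.
Buyers pay pb = 122 − 34 = 88; q' = -140 + 2.5·122 = 165.
Government outlay = subsidy × quantity = 34 × 165 = 5610.

Government cost = $5610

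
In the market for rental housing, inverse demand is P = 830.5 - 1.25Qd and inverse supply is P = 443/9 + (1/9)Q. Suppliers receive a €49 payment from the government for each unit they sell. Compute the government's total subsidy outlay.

Government cost = €29890

Pre-subsidy: 830.5 - 1.25Q = 443/9 + (1/9)Q gives Q* = 574 and P* = 113.
With the subsidy, sellers receive Ps = Pb + 49 for each unit, where Pb is the price buyers pay.
On the curves, Pb = 830.5 - 1.25Q and Ps = 443/9 + (1/9)Q; the wedge Ps − Pb = 49 gives 443/9 + (1/9)Q − (830.5 - 1.25Q) = 49, so Q' = 610.
Then Pb = 830.5 − 1.25·610 = 68 and Ps = 443/9 + (1/9)·610 = 117.
Government outlay = subsidy × quantity = 49 × 610 = 29890.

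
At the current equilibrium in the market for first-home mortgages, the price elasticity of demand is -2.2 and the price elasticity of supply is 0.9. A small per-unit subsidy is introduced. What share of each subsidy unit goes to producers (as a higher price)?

Producer share = 22/31

For a small subsidy around the equilibrium, the benefit split depends on the relative slopes, which at a point are proportional to the elasticities.
Buyer share = εs/(εs + |εd|) = 0.9/(0.9 + 2.2) = 9/31; seller share = |εd|/(εs + |εd|) = 22/31.
So producers capture 22/31 of the subsidy.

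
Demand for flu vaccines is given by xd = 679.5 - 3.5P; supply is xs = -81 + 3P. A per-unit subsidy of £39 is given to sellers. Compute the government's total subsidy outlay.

Pre-subsidy: 679.5 - 3.5P = -81 + 3P gives P* = 117, x* = 270.
With the subsidy, sellers receive Ps = Pb + 39 for each unit, where Pb is the price buyers pay.
Supply in terms of Pb becomes xs = -81 + 3(Pb + 39) = 36 + 3Pb. Setting this equal to demand: 679.5 - 3.5Pb = 36 + 3Pb, so Pb = 99.
Sellers receive Ps = 99 + 39 = 138; x' = 679.5 − 3.5·99 = 333.
Government outlay = subsidy × quantity = 39 × 333 = 12987.

Government cost = £12987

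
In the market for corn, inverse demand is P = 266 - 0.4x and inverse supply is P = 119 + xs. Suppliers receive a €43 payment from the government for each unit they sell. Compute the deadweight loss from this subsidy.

Deadweight loss = 9245/14

Pre-subsidy: 266 - 0.4x = 119 + x gives x* = 105 and P* = 224.
With the subsidy, sellers receive Ps = Pb + 43 for each unit, where Pb is the price buyers pay.
On the curves, Pb = 266 - 0.4x and Ps = 119 + x; the wedge Ps − Pb = 43 gives 119 + x − (266 - 0.4x) = 43, so x' = 950/7.
Then Pb = 266 − 0.4·(950/7) = 1482/7 and Ps = 119 + 1·(950/7) = 1783/7.
The subsidy expands output by 950/7 − 105 = 215/7 past the efficient level; on those units the gap between marginal cost and willingness to pay runs from 0 up to 43.
DWL = ½ × 43 × 215/7 = 9245/14.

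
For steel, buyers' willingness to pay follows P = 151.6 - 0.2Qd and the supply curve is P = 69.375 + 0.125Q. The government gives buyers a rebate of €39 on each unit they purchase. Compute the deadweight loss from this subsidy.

Pre-subsidy: 151.6 - 0.2Q = 69.375 + 0.125Q gives Q* = 253 and P* = 101.
With the rebate, buyers effectively pay Pb = Ps − 39, where Ps is the price sellers receive.
On the curves, Pb = 151.6 - 0.2Q and Ps = 69.375 + 0.125Q; the wedge Ps − Pb = 39 gives 69.375 + 0.125Q − (151.6 - 0.2Q) = 39, so Q' = 373.
Then Pb = 151.6 − 0.2·373 = 77 and Ps = 69.375 + 0.125·373 = 116.
The subsidy expands output by 373 − 253 = 120 past the efficient level; on those units the gap between marginal cost and willingness to pay runs from 0 up to 39.
DWL = ½ × 39 × 120 = 2340.

Deadweight loss = €2340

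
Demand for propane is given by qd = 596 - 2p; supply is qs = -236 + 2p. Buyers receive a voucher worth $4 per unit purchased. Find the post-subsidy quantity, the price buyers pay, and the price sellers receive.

Pre-subsidy: 596 - 2p = -236 + 2p gives p* = 208, q* = 180.
With the rebate, buyers effectively pay pb = ps − 4, where ps is the price sellers receive.
Demand in terms of ps becomes qd = 596 − 2(ps − 4) = 604 - 2ps. Setting this equal to supply: 604 - 2ps = -236 + 2ps, so ps = 210.
Buyers pay pb = 210 − 4 = 206; q' = -236 + 2·210 = 184.

q' = 184; buyers pay $206; sellers receive $210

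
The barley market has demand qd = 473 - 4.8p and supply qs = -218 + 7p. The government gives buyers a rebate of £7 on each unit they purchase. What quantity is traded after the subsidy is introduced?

q' = 12499/59

Pre-subsidy: 473 - 4.8p = -218 + 7p gives p* = 3455/59, q* = 11323/59.
With the rebate, buyers effectively pay pb = ps − 7, where ps is the price sellers receive.
Demand in terms of ps becomes qd = 473 − 4.8(ps − 7) = 506.6 - 4.8ps. Setting this equal to supply: 506.6 - 4.8ps = -218 + 7ps, so ps = 3623/59.
Buyers pay pb = 3623/59 − 7 = 3210/59; q' = -218 + 7·(3623/59) = 12499/59.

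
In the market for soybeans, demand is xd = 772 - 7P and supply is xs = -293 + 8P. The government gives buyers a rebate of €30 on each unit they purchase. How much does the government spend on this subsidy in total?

Government cost = €11610

Pre-subsidy: 772 - 7P = -293 + 8P gives P* = 71, x* = 275.
With the rebate, buyers effectively pay Pb = Ps − 30, where Ps is the price sellers receive.
Demand in terms of Ps becomes xd = 772 − 7(Ps − 30) = 982 - 7Ps. Setting this equal to supply: 982 - 7Ps = -293 + 8Ps, so Ps = 85.
Buyers pay Pb = 85 − 30 = 55; x' = -293 + 8·85 = 387.
Government outlay = subsidy × quantity = 30 × 387 = 11610.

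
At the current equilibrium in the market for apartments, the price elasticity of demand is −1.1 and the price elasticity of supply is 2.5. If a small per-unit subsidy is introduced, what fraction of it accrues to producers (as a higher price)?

For a small subsidy around the equilibrium, the benefit split depends on the relative slopes, which at a point are proportional to the elasticities.
Buyer share = εs/(εs + |εd|) = 2.5/(2.5 + 1.1) = 25/36; seller share = |εd|/(εs + |εd|) = 11/36.
So producers capture 11/36 of the subsidy.

Producer share = 11/36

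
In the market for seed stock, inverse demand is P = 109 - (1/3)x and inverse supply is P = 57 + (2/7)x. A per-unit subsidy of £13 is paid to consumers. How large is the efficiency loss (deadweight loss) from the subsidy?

Pre-subsidy: 109 - (1/3)x = 57 + (2/7)x gives x* = 84 and P* = 81.
With the rebate, buyers effectively pay Pb = Ps − 13, where Ps is the price sellers receive.
On the curves, Pb = 109 - (1/3)x and Ps = 57 + (2/7)x; the wedge Ps − Pb = 13 gives 57 + (2/7)x − (109 - (1/3)x) = 13, so x' = 105.
Then Pb = 109 − (1/3)·105 = 74 and Ps = 57 + (2/7)·105 = 87.
The subsidy expands output by 105 − 84 = 21 past the efficient level; on those units the gap between marginal cost and willingness to pay runs from 0 up to 13.
DWL = ½ × 13 × 21 = 136.5.

Deadweight loss = £136.5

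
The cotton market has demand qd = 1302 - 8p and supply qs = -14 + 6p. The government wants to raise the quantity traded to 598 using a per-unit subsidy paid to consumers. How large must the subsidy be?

At q = 598, invert demand for the buyer price: pb = (1302 − 598)/8 = 88; invert supply for the seller price: ps = (598 − (-14))/6 = 102.
The subsidy must fill the gap: s = ps − pb = 102 − 88 = 14.

Required subsidy s = 14 per unit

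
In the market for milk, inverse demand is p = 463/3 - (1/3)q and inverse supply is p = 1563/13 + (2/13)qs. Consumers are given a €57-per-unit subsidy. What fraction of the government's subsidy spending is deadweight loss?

DWL / government spending = 117/374

Pre-subsidy: 463/3 - (1/3)q = 1563/13 + (2/13)q gives q* = 70 and p* = 131.
With the rebate, buyers effectively pay pb = ps − 57, where ps is the price sellers receive.
On the curves, pb = 463/3 - (1/3)q and ps = 1563/13 + (2/13)q; the wedge ps − pb = 57 gives 1563/13 + (2/13)q − (463/3 - (1/3)q) = 57, so q' = 187.
Then pb = 463/3 − (1/3)·187 = 92 and ps = 1563/13 + (2/13)·187 = 149.
ΔCS = ½(70 + 187)(131 − 92) = 5011.5; ΔPS = ½(70 + 187)(149 − 131) = 2313.
Government spending = 57 × 187 = 10659.
DWL = ½ × 57 × (187 − 70) = 3334.5; fraction = 3334.5 / 10659 = 117/374.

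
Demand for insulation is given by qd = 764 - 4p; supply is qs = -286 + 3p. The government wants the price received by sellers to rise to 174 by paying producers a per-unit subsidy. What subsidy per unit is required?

Required subsidy s = 42 per unit

At a seller price of 174, quantity supplied is -286 + 3·174 = 236.
Buyers absorb 236 only when they pay pb with 764 − 4·pb = 236, i.e. pb = 132.
s = ps − pb = 174 − 132 = 42.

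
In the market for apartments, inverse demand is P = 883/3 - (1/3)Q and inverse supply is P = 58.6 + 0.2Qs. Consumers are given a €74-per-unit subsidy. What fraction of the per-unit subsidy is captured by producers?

Pre-subsidy: 883/3 - (1/3)Q = 58.6 + 0.2Q gives Q* = 442 and P* = 147.
With the rebate, buyers effectively pay Pb = Ps − 74, where Ps is the price sellers receive.
On the curves, Pb = 883/3 - (1/3)Q and Ps = 58.6 + 0.2Q; the wedge Ps − Pb = 74 gives 58.6 + 0.2Q − (883/3 - (1/3)Q) = 74, so Q' = 580.75.
Then Pb = 883/3 − (1/3)·580.75 = 100.75 and Ps = 58.6 + 0.2·580.75 = 174.75.
Buyers' price falls by P* − Pb = 147 − 100.75 = 46.25; sellers' price rises by Ps − P* = 174.75 − 147 = 27.75.
So producers capture 27.75/74 = 0.375 of each unit of subsidy.

Producer share = 0.375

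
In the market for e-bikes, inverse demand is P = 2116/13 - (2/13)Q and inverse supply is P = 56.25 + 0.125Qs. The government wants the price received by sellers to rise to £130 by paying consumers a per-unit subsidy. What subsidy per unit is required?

Required subsidy s = £58 per unit

At a seller price of 130, quantity supplied is -450 + 8·130 = 590.
Buyers absorb 590 only when they pay Pb = 2116/13 − (2/13)·590 = 72.
s = Ps − Pb = 130 − 72 = 58.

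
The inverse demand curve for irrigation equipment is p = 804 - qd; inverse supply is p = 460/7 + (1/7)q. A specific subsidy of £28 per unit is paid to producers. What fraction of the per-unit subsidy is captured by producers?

Producer share = 0.125

Pre-subsidy: 804 - q = 460/7 + (1/7)q gives q* = 646 and p* = 158.
With the subsidy, sellers receive ps = pb + 28 for each unit, where pb is the price buyers pay.
On the curves, pb = 804 - q and ps = 460/7 + (1/7)q; the wedge ps − pb = 28 gives 460/7 + (1/7)q − (804 - q) = 28, so q' = 670.5.
Then pb = 804 − 1·670.5 = 133.5 and ps = 460/7 + (1/7)·670.5 = 161.5.
Buyers' price falls by p* − pb = 158 − 133.5 = 24.5; sellers' price rises by ps − p* = 161.5 − 158 = 3.5.
So producers capture 3.5/28 = 0.125 of each unit of subsidy.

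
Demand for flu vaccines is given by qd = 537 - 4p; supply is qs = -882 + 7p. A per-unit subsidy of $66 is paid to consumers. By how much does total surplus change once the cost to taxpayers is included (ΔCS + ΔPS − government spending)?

Net change in total surplus = -$5544

Pre-subsidy: 537 - 4p = -882 + 7p gives p* = 129, q* = 21.
With the rebate, buyers effectively pay pb = ps − 66, where ps is the price sellers receive.
Demand in terms of ps becomes qd = 537 − 4(ps − 66) = 801 - 4ps. Setting this equal to supply: 801 - 4ps = -882 + 7ps, so ps = 153.
Buyers pay pb = 153 − 66 = 87; q' = -882 + 7·153 = 189.
ΔCS = ½(21 + 189)(129 − 87) = 4410; ΔPS = ½(21 + 189)(153 − 129) = 2520.
Government spending = 66 × 189 = 12474.
Net change = 4410 + 2520 − 12474 = -5544. The loss equals the DWL triangle ½·66·168.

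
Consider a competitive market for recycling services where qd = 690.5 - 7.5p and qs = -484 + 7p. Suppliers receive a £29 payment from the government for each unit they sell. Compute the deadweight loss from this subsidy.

Pre-subsidy: 690.5 - 7.5p = -484 + 7p gives p* = 81, q* = 83.
With the subsidy, sellers receive ps = pb + 29 for each unit, where pb is the price buyers pay.
Supply in terms of pb becomes qs = -484 + 7(pb + 29) = -281 + 7pb. Setting this equal to demand: 690.5 - 7.5pb = -281 + 7pb, so pb = 67.
Sellers receive ps = 67 + 29 = 96; q' = 690.5 − 7.5·67 = 188.
The subsidy expands output by 188 − 83 = 105 past the efficient level; on those units the gap between marginal cost and willingness to pay runs from 0 up to 29.
DWL = ½ × 29 × 105 = 1522.5.

Deadweight loss = £1522.5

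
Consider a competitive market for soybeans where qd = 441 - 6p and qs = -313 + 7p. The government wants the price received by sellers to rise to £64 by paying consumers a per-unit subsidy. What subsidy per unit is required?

Required subsidy s = £13 per unit

At a seller price of 64, quantity supplied is -313 + 7·64 = 135.
Buyers absorb 135 only when they pay pb with 441 − 6·pb = 135, i.e. pb = 51.
s = ps − pb = 64 − 51 = 13.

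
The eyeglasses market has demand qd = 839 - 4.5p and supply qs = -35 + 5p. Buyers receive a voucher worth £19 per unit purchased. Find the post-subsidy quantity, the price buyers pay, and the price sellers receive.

Pre-subsidy: 839 - 4.5p = -35 + 5p gives p* = 92, q* = 425.
With the rebate, buyers effectively pay pb = ps − 19, where ps is the price sellers receive.
Demand in terms of ps becomes qd = 839 − 4.5(ps − 19) = 924.5 - 4.5ps. Setting this equal to supply: 924.5 - 4.5ps = -35 + 5ps, so ps = 101.
Buyers pay pb = 101 − 19 = 82; q' = -35 + 5·101 = 470.

q' = 470; buyers pay £82; sellers receive £101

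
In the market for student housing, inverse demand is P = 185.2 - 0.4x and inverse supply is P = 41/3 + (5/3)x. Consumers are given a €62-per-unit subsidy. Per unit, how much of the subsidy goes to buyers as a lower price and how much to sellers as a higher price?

Buyers gain €12 per unit; sellers gain €50 per unit

Pre-subsidy: 185.2 - 0.4x = 41/3 + (5/3)x gives x* = 83 and P* = 152.
With the rebate, buyers effectively pay Pb = Ps − 62, where Ps is the price sellers receive.
On the curves, Pb = 185.2 - 0.4x and Ps = 41/3 + (5/3)x; the wedge Ps − Pb = 62 gives 41/3 + (5/3)x − (185.2 - 0.4x) = 62, so x' = 113.
Then Pb = 185.2 − 0.4·113 = 140 and Ps = 41/3 + (5/3)·113 = 202.
Buyers' price falls by P* − Pb = 152 − 140 = 12; sellers' price rises by Ps − P* = 202 − 152 = 50.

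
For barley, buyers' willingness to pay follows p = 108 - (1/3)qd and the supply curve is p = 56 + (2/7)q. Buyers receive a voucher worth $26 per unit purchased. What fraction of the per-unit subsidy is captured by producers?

Pre-subsidy: 108 - (1/3)q = 56 + (2/7)q gives q* = 84 and p* = 80.
With the rebate, buyers effectively pay pb = ps − 26, where ps is the price sellers receive.
On the curves, pb = 108 - (1/3)q and ps = 56 + (2/7)q; the wedge ps − pb = 26 gives 56 + (2/7)q − (108 - (1/3)q) = 26, so q' = 126.
Then pb = 108 − (1/3)·126 = 66 and ps = 56 + (2/7)·126 = 92.
Buyers' price falls by p* − pb = 80 − 66 = 14; sellers' price rises by ps − p* = 92 − 80 = 12.
So producers capture 12/26 = 6/13 of each unit of subsidy.

Producer share = 6/13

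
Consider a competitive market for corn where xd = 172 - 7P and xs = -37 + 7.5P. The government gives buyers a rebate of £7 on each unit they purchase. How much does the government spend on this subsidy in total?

Government cost = 19579/29

Pre-subsidy: 172 - 7P = -37 + 7.5P gives P* = 418/29, x* = 2062/29.
With the rebate, buyers effectively pay Pb = Ps − 7, where Ps is the price sellers receive.
Demand in terms of Ps becomes xd = 172 − 7(Ps − 7) = 221 - 7Ps. Setting this equal to supply: 221 - 7Ps = -37 + 7.5Ps, so Ps = 516/29.
Buyers pay Pb = 516/29 − 7 = 313/29; x' = -37 + 7.5·(516/29) = 2797/29.
Government outlay = subsidy × quantity = 7 × 2797/29 = 19579/29.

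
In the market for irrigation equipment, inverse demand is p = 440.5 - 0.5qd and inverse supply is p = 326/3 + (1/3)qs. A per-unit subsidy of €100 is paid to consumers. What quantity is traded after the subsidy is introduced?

Pre-subsidy: 440.5 - 0.5q = 326/3 + (1/3)q gives q* = 398.2 and p* = 241.4.
With the rebate, buyers effectively pay pb = ps − 100, where ps is the price sellers receive.
On the curves, pb = 440.5 - 0.5q and ps = 326/3 + (1/3)q; the wedge ps − pb = 100 gives 326/3 + (1/3)q − (440.5 - 0.5q) = 100, so q' = 518.2.
Then pb = 440.5 − 0.5·518.2 = 181.4 and ps = 326/3 + (1/3)·518.2 = 281.4.

q' = 518.2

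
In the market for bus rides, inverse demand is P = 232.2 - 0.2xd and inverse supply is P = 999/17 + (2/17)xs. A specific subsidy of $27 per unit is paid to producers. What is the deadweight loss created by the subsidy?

Deadweight loss = $1147.5

Pre-subsidy: 232.2 - 0.2x = 999/17 + (2/17)x gives x* = 546 and P* = 123.
With the subsidy, sellers receive Ps = Pb + 27 for each unit, where Pb is the price buyers pay.
On the curves, Pb = 232.2 - 0.2x and Ps = 999/17 + (2/17)x; the wedge Ps − Pb = 27 gives 999/17 + (2/17)x − (232.2 - 0.2x) = 27, so x' = 631.
Then Pb = 232.2 − 0.2·631 = 106 and Ps = 999/17 + (2/17)·631 = 133.
The subsidy expands output by 631 − 546 = 85 past the efficient level; on those units the gap between marginal cost and willingness to pay runs from 0 up to 27.
DWL = ½ × 27 × 85 = 1147.5.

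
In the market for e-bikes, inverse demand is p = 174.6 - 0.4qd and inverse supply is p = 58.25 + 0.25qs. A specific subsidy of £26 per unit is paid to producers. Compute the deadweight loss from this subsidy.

Deadweight loss = £520

Pre-subsidy: 174.6 - 0.4q = 58.25 + 0.25q gives q* = 179 and p* = 103.
With the subsidy, sellers receive ps = pb + 26 for each unit, where pb is the price buyers pay.
On the curves, pb = 174.6 - 0.4q and ps = 58.25 + 0.25q; the wedge ps − pb = 26 gives 58.25 + 0.25q − (174.6 - 0.4q) = 26, so q' = 219.
Then pb = 174.6 − 0.4·219 = 87 and ps = 58.25 + 0.25·219 = 113.
The subsidy expands output by 219 − 179 = 40 past the efficient level; on those units the gap between marginal cost and willingness to pay runs from 0 up to 26.
DWL = ½ × 26 × 40 = 520.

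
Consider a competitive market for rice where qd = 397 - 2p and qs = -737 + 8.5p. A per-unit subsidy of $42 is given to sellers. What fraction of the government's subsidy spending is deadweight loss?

DWL / government spending = 34/249

Pre-subsidy: 397 - 2p = -737 + 8.5p gives p* = 108, q* = 181.
With the subsidy, sellers receive ps = pb + 42 for each unit, where pb is the price buyers pay.
Supply in terms of pb becomes qs = -737 + 8.5(pb + 42) = -380 + 8.5pb. Setting this equal to demand: 397 - 2pb = -380 + 8.5pb, so pb = 74.
Sellers receive ps = 74 + 42 = 116; q' = 397 − 2·74 = 249.
ΔCS = ½(181 + 249)(108 − 74) = 7310; ΔPS = ½(181 + 249)(116 − 108) = 1720.
Government spending = 42 × 249 = 10458.
DWL = ½ × 42 × (249 − 181) = 1428; fraction = 1428 / 10458 = 34/249.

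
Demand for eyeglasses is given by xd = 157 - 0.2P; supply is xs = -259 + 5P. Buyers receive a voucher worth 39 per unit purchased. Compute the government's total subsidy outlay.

Pre-subsidy: 157 - 0.2P = -259 + 5P gives P* = 80, x* = 141.
With the rebate, buyers effectively pay Pb = Ps − 39, where Ps is the price sellers receive.
Demand in terms of Ps becomes xd = 157 − 0.2(Ps − 39) = 164.8 - 0.2Ps. Setting this equal to supply: 164.8 - 0.2Ps = -259 + 5Ps, so Ps = 81.5.
Buyers pay Pb = 81.5 − 39 = 42.5; x' = -259 + 5·81.5 = 148.5.
Government outlay = subsidy × quantity = 39 × 148.5 = 5791.5.

Government cost = 5791.5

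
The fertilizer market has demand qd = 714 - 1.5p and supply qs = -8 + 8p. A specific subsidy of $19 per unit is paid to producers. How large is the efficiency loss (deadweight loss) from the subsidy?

Pre-subsidy: 714 - 1.5p = -8 + 8p gives p* = 76, q* = 600.
With the subsidy, sellers receive ps = pb + 19 for each unit, where pb is the price buyers pay.
Supply in terms of pb becomes qs = -8 + 8(pb + 19) = 144 + 8pb. Setting this equal to demand: 714 - 1.5pb = 144 + 8pb, so pb = 60.
Sellers receive ps = 60 + 19 = 79; q' = 714 − 1.5·60 = 624.
The subsidy expands output by 624 − 600 = 24 past the efficient level; on those units the gap between marginal cost and willingness to pay runs from 0 up to 19.
DWL = ½ × 19 × 24 = 228.

Deadweight loss = $228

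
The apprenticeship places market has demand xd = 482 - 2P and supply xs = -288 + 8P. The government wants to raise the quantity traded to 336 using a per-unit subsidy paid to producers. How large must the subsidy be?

Required subsidy s = 5 per unit

At x = 336, invert demand for the buyer price: Pb = (482 − 336)/2 = 73; invert supply for the seller price: Ps = (336 − (-288))/8 = 78.
The subsidy must fill the gap: s = Ps − Pb = 78 − 73 = 5.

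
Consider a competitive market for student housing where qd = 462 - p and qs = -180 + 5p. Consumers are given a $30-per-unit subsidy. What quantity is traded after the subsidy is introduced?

q' = 380

Pre-subsidy: 462 - p = -180 + 5p gives p* = 107, q* = 355.
With the rebate, buyers effectively pay pb = ps − 30, where ps is the price sellers receive.
Demand in terms of ps becomes qd = 462 − 1(ps − 30) = 492 - ps. Setting this equal to supply: 492 - ps = -180 + 5ps, so ps = 112.
Buyers pay pb = 112 − 30 = 82; q' = -180 + 5·112 = 380.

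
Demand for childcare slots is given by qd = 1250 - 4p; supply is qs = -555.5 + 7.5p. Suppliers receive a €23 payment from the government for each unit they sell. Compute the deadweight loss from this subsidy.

Pre-subsidy: 1250 - 4p = -555.5 + 7.5p gives p* = 157, q* = 622.
With the subsidy, sellers receive ps = pb + 23 for each unit, where pb is the price buyers pay.
Supply in terms of pb becomes qs = -555.5 + 7.5(pb + 23) = -383 + 7.5pb. Setting this equal to demand: 1250 - 4pb = -383 + 7.5pb, so pb = 142.
Sellers receive ps = 142 + 23 = 165; q' = 1250 − 4·142 = 682.
The subsidy expands output by 682 − 622 = 60 past the efficient level; on those units the gap between marginal cost and willingness to pay runs from 0 up to 23.
DWL = ½ × 23 × 60 = 690.

Deadweight loss = €690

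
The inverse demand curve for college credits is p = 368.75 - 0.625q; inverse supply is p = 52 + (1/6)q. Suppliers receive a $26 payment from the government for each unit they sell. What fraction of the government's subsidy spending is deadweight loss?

Pre-subsidy: 368.75 - 0.625q = 52 + (1/6)q gives q* = 7602/19 and p* = 2255/19.
With the subsidy, sellers receive ps = pb + 26 for each unit, where pb is the price buyers pay.
On the curves, pb = 368.75 - 0.625q and ps = 52 + (1/6)q; the wedge ps − pb = 26 gives 52 + (1/6)q − (368.75 - 0.625q) = 26, so q' = 8226/19.
Then pb = 368.75 − 0.625·(8226/19) = 1865/19 and ps = 52 + (1/6)·(8226/19) = 2359/19.
ΔCS = ½(7602/19 + 8226/19)(2255/19 − 1865/19) = 3086460/361; ΔPS = ½(7602/19 + 8226/19)(2359/19 − 2255/19) = 823056/361.
Government spending = 26 × 8226/19 = 213876/19.
DWL = ½ × 26 × (8226/19 − 7602/19) = 8112/19; fraction = (8112/19) / (213876/19) = 52/1371.

DWL / government spending = 52/1371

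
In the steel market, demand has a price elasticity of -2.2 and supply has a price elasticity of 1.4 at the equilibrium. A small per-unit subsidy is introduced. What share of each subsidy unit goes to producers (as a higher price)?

For a small subsidy around the equilibrium, the benefit split depends on the relative slopes, which at a point are proportional to the elasticities.
Buyer share = εs/(εs + |εd|) = 1.4/(1.4 + 2.2) = 7/18; seller share = |εd|/(εs + |εd|) = 11/18.
So producers capture 11/18 of the subsidy.

Producer share = 11/18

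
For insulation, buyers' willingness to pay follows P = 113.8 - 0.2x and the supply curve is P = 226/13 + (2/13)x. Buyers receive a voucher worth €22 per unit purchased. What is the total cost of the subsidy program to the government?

Pre-subsidy: 113.8 - 0.2x = 226/13 + (2/13)x gives x* = 6267/23 and P* = 1364/23.
With the rebate, buyers effectively pay Pb = Ps − 22, where Ps is the price sellers receive.
On the curves, Pb = 113.8 - 0.2x and Ps = 226/13 + (2/13)x; the wedge Ps − Pb = 22 gives 226/13 + (2/13)x − (113.8 - 0.2x) = 22, so x' = 7697/23.
Then Pb = 113.8 − 0.2·(7697/23) = 1078/23 and Ps = 226/13 + (2/13)·(7697/23) = 1584/23.
Government outlay = subsidy × quantity = 22 × 7697/23 = 169334/23.

Government cost = 169334/23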